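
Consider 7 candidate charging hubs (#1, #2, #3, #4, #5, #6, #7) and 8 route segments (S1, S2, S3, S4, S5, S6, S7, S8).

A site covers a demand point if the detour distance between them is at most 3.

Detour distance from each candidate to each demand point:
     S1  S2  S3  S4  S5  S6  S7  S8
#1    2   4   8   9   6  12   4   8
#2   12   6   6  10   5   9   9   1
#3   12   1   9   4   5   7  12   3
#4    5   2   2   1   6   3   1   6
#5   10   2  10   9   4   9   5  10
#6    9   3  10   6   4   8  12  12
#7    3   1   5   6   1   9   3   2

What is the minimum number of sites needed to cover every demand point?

2

Coverage sets (demand points within 3 of each site):
  #1: {S1}
  #2: {S8}
  #3: {S2, S8}
  #4: {S2, S3, S4, S6, S7}
  #5: {S2}
  #6: {S2}
  #7: {S1, S2, S5, S7, S8}
No single site covers all 8 demand points.
But {#4, #7} covers everything, so the minimum is 2.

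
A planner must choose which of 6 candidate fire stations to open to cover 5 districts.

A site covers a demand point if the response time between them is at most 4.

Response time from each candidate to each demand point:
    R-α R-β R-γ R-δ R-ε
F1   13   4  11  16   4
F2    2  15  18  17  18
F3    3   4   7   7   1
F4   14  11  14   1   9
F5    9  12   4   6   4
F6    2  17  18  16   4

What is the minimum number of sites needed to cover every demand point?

3

Coverage sets (demand points within 4 of each site):
  F1: {R-β, R-ε}
  F2: {R-α}
  F3: {R-α, R-β, R-ε}
  F4: {R-δ}
  F5: {R-γ, R-ε}
  F6: {R-α, R-ε}
No 2 sites suffice: every size-2 union leaves at least one demand point uncovered.
But {F3, F4, F5} covers everything, so the minimum is 3.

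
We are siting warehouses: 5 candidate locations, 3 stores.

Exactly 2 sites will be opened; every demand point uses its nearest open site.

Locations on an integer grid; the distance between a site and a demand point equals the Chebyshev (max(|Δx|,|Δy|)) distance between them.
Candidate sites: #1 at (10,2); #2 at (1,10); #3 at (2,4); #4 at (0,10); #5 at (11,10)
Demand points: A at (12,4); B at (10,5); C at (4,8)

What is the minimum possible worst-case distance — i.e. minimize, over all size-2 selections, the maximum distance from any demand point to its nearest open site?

Open {#1, #2}.
  Farthest demand point is B at distance 3 (to #1); all others are ≤ 3.
With {#1, #3} the worst case is 4.
With {#1, #4} the worst case is 4.
No size-2 selection achieves below 3.

3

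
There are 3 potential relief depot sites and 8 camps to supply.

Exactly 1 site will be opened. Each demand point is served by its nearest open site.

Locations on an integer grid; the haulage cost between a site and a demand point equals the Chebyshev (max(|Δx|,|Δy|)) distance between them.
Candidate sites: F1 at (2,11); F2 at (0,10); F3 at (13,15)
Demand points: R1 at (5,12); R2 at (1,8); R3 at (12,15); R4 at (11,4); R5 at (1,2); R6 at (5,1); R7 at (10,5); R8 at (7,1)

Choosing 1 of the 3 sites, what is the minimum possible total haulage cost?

Open {F1}.
  R1→F1 3, R2→F1 3, R3→F1 10, R4→F1 9, R5→F1 9, R6→F1 10, R7→F1 8, R8→F1 10  ⇒ total 62.
Compare {F2}: total 66.
Compare {F3}: total 83.

62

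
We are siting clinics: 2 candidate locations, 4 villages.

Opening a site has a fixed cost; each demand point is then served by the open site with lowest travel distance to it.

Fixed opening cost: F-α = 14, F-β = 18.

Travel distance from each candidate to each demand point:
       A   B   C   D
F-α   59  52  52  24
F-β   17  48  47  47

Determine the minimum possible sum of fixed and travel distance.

Open {F-α, F-β}: assign each demand point to its cheapest open site.
  A→F-β 17, B→F-β 48, C→F-β 47, D→F-α 24
  travel distance 136, fixed 32 → total 168.
Compare {F-β}: travel distance 159 + fixed 18 = 177.
Compare {F-α}: travel distance 187 + fixed 14 = 201.

168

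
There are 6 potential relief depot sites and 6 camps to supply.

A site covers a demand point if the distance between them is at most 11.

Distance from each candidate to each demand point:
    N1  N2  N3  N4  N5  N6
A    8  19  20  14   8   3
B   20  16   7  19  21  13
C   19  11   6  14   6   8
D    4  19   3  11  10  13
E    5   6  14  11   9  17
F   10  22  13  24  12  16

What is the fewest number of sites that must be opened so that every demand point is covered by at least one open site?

Coverage sets (demand points within 11 of each site):
  A: {N1, N5, N6}
  B: {N3}
  C: {N2, N3, N5, N6}
  D: {N1, N3, N4, N5}
  E: {N1, N2, N4, N5}
  F: {N1}
No single site covers all 6 demand points.
But {C, D} covers everything, so the minimum is 2.

2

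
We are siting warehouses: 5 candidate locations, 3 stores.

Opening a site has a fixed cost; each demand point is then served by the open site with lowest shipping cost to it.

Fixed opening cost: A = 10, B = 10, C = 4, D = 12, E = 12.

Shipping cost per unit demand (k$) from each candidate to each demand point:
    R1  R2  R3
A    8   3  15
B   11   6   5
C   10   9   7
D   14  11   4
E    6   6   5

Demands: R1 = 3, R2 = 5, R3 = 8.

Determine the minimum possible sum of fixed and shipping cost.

Open {A, D}: assign each demand point to its cheapest open site.
  R1→A 3×8=24, R2→A 5×3=15, R3→D 8×4=32
  shipping cost 71, fixed 22 → total 93.
Compare {A, E}: shipping cost 73 + fixed 22 = 95.
Compare {A, C, D}: shipping cost 71 + fixed 26 = 97.
Compare {A, B}: shipping cost 79 + fixed 20 = 99.
All other subsets cost ≥ 95. Minimum total cost: 93.

93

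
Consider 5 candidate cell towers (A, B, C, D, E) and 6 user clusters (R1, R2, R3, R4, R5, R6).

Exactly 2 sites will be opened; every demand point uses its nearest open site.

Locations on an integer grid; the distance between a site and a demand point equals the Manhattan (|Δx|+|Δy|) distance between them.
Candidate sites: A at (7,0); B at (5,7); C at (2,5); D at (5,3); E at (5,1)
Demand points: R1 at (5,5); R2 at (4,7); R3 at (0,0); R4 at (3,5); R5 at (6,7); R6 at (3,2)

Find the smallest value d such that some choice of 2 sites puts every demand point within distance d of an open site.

Open {B, E}.
  Farthest demand point is R3 at distance 6 (to E); all others are ≤ 6.
With {C, E} the worst case is 6.
With {D, E} the worst case is 6.
No size-2 selection achieves below 6.

6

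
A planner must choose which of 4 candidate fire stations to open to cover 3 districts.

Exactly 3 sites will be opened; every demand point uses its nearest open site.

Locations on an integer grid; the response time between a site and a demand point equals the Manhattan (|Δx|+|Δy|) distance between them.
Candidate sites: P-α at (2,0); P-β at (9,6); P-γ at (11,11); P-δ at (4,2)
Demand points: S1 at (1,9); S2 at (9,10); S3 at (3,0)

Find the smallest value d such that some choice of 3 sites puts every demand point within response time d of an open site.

10

Open {P-α, P-β, P-γ}.
  Farthest demand point is S1 at response time 10 (to P-α); all others are ≤ 10.
With {P-α, P-β, P-δ} the worst case is 10.
With {P-α, P-γ, P-δ} the worst case is 10.
No size-3 selection achieves below 10.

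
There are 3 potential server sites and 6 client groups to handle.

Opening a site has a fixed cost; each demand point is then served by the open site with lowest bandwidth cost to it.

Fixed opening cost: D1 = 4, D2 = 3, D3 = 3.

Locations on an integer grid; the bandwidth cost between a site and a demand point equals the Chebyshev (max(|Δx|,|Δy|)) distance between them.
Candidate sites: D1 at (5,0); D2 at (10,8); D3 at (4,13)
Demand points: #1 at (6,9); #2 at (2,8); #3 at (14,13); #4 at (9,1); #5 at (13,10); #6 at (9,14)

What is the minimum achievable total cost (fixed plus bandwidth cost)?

35

Open {D2, D3}: assign each demand point to its cheapest open site.
  #1→D2 4, #2→D3 5, #3→D2 5, #4→D2 7, #5→D2 3, #6→D3 5
  bandwidth cost 29, fixed 6 → total 35.
Compare {D2}: bandwidth cost 33 + fixed 3 = 36.
Compare {D1, D2, D3}: bandwidth cost 26 + fixed 10 = 36.
Compare {D1, D2}: bandwidth cost 30 + fixed 7 = 37.
All other subsets cost ≥ 36. Minimum total cost: 35.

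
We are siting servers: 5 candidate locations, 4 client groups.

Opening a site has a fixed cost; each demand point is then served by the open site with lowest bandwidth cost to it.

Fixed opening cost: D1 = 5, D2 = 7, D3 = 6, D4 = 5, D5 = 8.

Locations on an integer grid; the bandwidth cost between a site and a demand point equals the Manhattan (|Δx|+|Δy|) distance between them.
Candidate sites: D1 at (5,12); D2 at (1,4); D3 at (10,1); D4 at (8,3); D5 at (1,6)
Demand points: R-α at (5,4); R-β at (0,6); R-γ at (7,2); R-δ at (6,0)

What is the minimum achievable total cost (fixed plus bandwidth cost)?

Open {D4, D5}: assign each demand point to its cheapest open site.
  R-α→D4 4, R-β→D5 1, R-γ→D4 2, R-δ→D4 5
  bandwidth cost 12, fixed 13 → total 25.
Compare {D2, D4}: bandwidth cost 14 + fixed 12 = 26.
Compare {D4}: bandwidth cost 22 + fixed 5 = 27.
Compare {D2, D3}: bandwidth cost 16 + fixed 13 = 29.
All other subsets cost ≥ 26. Minimum total cost: 25.

25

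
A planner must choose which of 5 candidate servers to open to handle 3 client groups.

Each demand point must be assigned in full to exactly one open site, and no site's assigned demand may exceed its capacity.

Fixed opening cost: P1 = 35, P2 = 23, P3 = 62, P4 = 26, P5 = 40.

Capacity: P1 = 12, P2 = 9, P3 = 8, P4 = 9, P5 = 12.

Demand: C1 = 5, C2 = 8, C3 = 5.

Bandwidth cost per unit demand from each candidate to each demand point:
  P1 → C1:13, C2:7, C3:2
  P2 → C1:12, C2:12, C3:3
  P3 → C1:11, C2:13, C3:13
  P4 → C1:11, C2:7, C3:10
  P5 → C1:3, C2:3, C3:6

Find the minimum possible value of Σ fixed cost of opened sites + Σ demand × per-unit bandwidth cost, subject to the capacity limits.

Open {P4, P5}; cheapest assignment that respects the capacities:
  P4 (cap 9, load 8): C2 — cost 8×7 = 56
  P5 (cap 12, load 10): C1, C3 — cost 5×3 + 5×6 = 45
  Shipping 101, fixed 66 → total 167.
  Any other capacity-feasible assignment to {P4, P5} ships for at least 101.
Compare {P1, P5}: its best feasible assignment gives total 174.
Compare {P2, P4, P5}: its best feasible assignment gives total 175.
Every other set of open sites that can feasibly serve all demand totals ≥ 174 even under its best assignment. Minimum: 167.

167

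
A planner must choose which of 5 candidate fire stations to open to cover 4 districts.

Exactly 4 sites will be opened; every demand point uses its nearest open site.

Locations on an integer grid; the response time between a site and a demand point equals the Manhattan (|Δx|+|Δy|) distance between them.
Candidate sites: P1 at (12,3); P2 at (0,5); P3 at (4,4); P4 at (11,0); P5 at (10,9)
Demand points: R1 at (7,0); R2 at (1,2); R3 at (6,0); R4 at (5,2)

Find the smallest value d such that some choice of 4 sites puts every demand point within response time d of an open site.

Open {P1, P2, P3, P4}.
  Farthest demand point is R3 at response time 5 (to P4); all others are ≤ 5.
With {P1, P3, P4, P5} the worst case is 5.
With {P2, P3, P4, P5} the worst case is 5.
No size-4 selection achieves below 5.

5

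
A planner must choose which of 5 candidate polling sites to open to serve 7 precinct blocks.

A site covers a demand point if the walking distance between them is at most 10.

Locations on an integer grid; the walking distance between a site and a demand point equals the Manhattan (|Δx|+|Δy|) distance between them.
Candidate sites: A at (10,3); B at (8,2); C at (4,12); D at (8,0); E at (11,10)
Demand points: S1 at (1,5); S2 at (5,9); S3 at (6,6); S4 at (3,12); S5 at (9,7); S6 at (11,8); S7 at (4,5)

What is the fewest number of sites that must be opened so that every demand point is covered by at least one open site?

Coverage sets (demand points within 10 of each site):
  A: {S3, S5, S6, S7}
  B: {S1, S2, S3, S5, S6, S7}
  C: {S1, S2, S3, S4, S5, S7}
  D: {S3, S5, S7}
  E: {S2, S3, S4, S5, S6}
No single site covers all 7 demand points.
But {A, C} covers everything, so the minimum is 2.

2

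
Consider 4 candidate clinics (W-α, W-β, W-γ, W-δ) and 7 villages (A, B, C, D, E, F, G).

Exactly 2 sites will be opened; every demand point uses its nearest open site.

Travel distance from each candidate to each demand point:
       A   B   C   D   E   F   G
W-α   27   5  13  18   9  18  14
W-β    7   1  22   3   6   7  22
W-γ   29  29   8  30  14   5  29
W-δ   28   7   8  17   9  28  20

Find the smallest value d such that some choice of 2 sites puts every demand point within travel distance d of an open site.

14

Open {W-α, W-β}.
  Farthest demand point is G at travel distance 14 (to W-α); all others are ≤ 14.
With {W-β, W-δ} the worst case is 20.
With {W-β, W-γ} the worst case is 22.
No size-2 selection achieves below 14.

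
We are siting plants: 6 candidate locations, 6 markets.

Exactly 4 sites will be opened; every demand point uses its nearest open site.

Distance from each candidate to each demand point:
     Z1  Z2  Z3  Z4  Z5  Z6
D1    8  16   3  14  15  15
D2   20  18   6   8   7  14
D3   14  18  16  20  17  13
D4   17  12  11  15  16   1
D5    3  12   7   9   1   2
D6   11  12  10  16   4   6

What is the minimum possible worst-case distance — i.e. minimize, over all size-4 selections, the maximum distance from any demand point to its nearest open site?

Open {D1, D2, D3, D4}.
  Farthest demand point is Z2 at distance 12 (to D4); all others are ≤ 12.
With {D1, D2, D3, D5} the worst case is 12.
With {D1, D2, D3, D6} the worst case is 12.
No size-4 selection achieves below 12.

12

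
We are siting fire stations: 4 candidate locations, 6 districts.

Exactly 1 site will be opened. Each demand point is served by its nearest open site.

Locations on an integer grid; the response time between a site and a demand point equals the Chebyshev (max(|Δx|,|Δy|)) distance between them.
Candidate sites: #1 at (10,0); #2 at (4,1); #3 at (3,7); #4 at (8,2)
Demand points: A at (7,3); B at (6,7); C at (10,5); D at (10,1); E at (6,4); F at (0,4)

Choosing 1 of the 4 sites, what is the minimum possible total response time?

Open {#4}.
  A→#4 1, B→#4 5, C→#4 3, D→#4 2, E→#4 2, F→#4 8  ⇒ total 21.
Compare {#3}: total 27.
Compare {#2}: total 28.
No size-1 selection does better; minimum is 21.

21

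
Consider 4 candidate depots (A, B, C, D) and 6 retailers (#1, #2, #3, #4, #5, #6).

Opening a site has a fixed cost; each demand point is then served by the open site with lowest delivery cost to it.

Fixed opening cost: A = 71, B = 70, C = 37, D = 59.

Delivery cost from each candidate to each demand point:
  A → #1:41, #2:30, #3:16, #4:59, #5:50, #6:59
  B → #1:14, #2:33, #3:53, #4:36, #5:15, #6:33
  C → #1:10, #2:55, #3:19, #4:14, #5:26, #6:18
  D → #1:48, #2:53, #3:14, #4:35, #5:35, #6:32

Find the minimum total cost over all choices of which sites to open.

Open {C}: assign each demand point to its cheapest open site.
  #1→C 10, #2→C 55, #3→C 19, #4→C 14, #5→C 26, #6→C 18
  delivery cost 142, fixed 37 → total 179.
Compare {B, C}: delivery cost 109 + fixed 107 = 216.
Compare {A, C}: delivery cost 114 + fixed 108 = 222.
Compare {C, D}: delivery cost 135 + fixed 96 = 231.
All other subsets cost ≥ 216. Minimum total cost: 179.

179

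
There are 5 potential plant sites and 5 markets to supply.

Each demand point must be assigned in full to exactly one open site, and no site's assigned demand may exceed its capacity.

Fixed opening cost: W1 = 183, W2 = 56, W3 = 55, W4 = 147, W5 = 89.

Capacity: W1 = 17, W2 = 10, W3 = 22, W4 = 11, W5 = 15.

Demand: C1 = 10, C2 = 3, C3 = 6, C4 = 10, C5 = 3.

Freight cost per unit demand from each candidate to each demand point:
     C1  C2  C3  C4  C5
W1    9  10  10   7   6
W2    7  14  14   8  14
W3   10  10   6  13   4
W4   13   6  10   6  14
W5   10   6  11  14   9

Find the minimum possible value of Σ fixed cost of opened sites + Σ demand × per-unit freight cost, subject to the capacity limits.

369

Open {W2, W3}; cheapest assignment that respects the capacities:
  W2 (cap 10, load 10): C4 — cost 10×8 = 80
  W3 (cap 22, load 22): C1, C2, C3, C5 — cost 10×10 + 3×10 + 6×6 + 3×4 = 178
  Shipping 258, fixed 111 → total 369.
  Any other capacity-feasible assignment to {W2, W3} ships for at least 258.
Compare {W3, W4}: its best feasible assignment gives total 440.
Compare {W3, W5}: its best feasible assignment gives total 440.
Every other set of open sites that can feasibly serve all demand totals ≥ 440 even under its best assignment. Minimum: 369.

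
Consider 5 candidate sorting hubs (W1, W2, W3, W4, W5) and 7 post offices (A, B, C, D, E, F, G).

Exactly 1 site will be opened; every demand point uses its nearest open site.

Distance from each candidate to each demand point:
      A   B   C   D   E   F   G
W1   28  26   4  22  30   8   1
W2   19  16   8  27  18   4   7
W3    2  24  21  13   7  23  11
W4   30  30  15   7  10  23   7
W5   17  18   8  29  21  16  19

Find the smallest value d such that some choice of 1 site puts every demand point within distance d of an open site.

24

Open {W3}.
  Farthest demand point is B at distance 24 (to W3); all others are ≤ 24.
With {W2} the worst case is 27.
With {W5} the worst case is 29.
No size-1 selection achieves below 24.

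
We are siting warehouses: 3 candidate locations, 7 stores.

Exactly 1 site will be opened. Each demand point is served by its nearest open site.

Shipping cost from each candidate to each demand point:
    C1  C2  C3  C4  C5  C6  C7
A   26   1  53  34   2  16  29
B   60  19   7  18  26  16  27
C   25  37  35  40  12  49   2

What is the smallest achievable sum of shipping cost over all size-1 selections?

Open {A}.
  C1→A 26, C2→A 1, C3→A 53, C4→A 34, C5→A 2, C6→A 16, C7→A 29  ⇒ total 161.
Compare {B}: total 173.
Compare {C}: total 200.

161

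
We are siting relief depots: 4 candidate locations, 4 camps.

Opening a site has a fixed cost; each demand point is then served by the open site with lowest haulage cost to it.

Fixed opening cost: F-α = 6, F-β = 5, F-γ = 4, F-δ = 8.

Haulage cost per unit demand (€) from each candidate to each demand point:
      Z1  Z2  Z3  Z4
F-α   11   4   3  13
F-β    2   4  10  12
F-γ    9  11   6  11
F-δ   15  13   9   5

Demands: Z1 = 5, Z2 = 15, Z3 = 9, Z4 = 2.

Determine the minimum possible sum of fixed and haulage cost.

Open {F-α, F-β, F-δ}: assign each demand point to its cheapest open site.
  Z1→F-β 5×2=10, Z2→F-α 15×4=60, Z3→F-α 9×3=27, Z4→F-δ 2×5=10
  haulage cost 107, fixed 19 → total 126.
Compare {F-α, F-β, F-γ, F-δ}: haulage cost 107 + fixed 23 = 130.
Compare {F-α, F-β}: haulage cost 121 + fixed 11 = 132.
Compare {F-α, F-β, F-γ}: haulage cost 119 + fixed 15 = 134.
All other subsets cost ≥ 130. Minimum total cost: 126.

126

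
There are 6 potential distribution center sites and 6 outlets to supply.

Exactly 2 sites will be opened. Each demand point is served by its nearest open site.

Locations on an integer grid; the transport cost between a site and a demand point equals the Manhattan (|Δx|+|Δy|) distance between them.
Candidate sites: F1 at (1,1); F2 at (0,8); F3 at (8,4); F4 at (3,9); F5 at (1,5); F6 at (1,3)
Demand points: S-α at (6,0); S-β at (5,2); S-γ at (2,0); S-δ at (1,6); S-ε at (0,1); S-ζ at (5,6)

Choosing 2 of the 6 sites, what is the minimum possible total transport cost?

Open {F1, F5}.
  S-α→F1 6, S-β→F1 5, S-γ→F1 2, S-δ→F5 1, S-ε→F1 1, S-ζ→F5 5  ⇒ total 20.
Compare {F1, F2}: total 24.
Compare {F1, F3}: total 24.
No size-2 selection does better; minimum is 20.

20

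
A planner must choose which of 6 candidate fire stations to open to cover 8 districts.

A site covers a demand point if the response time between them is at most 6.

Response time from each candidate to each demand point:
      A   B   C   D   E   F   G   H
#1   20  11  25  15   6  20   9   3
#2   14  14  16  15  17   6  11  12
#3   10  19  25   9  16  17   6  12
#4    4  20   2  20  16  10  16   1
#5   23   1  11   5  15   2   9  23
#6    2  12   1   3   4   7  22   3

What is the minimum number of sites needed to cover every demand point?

Coverage sets (demand points within 6 of each site):
  #1: {E, H}
  #2: {F}
  #3: {G}
  #4: {A, C, H}
  #5: {B, D, F}
  #6: {A, C, D, E, H}
No 2 sites suffice: every size-2 union leaves at least one demand point uncovered.
But {#3, #5, #6} covers everything, so the minimum is 3.

3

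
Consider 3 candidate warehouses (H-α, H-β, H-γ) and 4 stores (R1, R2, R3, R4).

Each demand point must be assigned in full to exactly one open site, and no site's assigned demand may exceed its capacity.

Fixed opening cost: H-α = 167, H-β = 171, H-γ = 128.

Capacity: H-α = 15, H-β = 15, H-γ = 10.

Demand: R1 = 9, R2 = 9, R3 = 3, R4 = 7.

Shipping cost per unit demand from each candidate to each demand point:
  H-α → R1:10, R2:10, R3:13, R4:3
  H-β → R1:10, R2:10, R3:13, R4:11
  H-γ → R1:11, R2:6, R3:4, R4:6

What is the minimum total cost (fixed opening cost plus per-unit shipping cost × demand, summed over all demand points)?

Open {H-α, H-β, H-γ}; cheapest assignment that respects the capacities:
  H-α (cap 15, load 10): R3, R4 — cost 3×13 + 7×3 = 60
  H-β (cap 15, load 9): R1 — cost 9×10 = 90
  H-γ (cap 10, load 9): R2 — cost 9×6 = 54
  Shipping 204, fixed 466 → total 670.
  Any other capacity-feasible assignment to {H-α, H-β, H-γ} ships for at least 204.
Total demand is 28; every other set of sites either has combined capacity below 28 or cannot fit the demands without splitting one across sites, so {H-α, H-β, H-γ} is the only feasible choice of open sites. Minimum: 670.

670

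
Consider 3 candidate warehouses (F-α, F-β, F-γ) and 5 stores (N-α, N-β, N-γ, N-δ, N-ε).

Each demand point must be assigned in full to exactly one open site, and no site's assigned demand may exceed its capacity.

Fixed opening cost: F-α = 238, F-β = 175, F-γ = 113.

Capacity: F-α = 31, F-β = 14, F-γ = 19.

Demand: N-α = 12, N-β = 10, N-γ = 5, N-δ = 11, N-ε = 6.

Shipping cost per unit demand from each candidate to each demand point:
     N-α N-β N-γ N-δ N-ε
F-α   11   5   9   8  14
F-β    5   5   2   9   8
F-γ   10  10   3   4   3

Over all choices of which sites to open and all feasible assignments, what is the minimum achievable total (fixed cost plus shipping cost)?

Open {F-α, F-γ}; cheapest assignment that respects the capacities:
  F-α (cap 31, load 27): N-α, N-β, N-γ — cost 12×11 + 10×5 + 5×9 = 227
  F-γ (cap 19, load 17): N-δ, N-ε — cost 11×4 + 6×3 = 62
  Shipping 289, fixed 351 → total 640.
  Any other capacity-feasible assignment to {F-α, F-γ} ships for at least 289.
Compare {F-α, F-β, F-γ}: its best feasible assignment gives total 743.
Every other set of open sites that can feasibly serve all demand totals ≥ 743 even under its best assignment. Minimum: 640.

640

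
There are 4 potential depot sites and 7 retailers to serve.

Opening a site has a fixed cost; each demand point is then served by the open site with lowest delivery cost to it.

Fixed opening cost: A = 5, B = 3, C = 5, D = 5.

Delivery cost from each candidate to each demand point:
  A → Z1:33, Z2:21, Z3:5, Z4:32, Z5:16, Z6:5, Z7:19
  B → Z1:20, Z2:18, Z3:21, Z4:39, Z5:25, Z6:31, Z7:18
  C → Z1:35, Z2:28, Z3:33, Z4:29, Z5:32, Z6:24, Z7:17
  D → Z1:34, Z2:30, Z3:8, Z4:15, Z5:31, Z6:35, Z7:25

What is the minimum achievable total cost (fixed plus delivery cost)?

Open {A, B, D}: assign each demand point to its cheapest open site.
  Z1→B 20, Z2→B 18, Z3→A 5, Z4→D 15, Z5→A 16, Z6→A 5, Z7→B 18
  delivery cost 97, fixed 13 → total 110.
Compare {A, B, C, D}: delivery cost 96 + fixed 18 = 114.
Compare {A, B}: delivery cost 114 + fixed 8 = 122.
Compare {A, B, C}: delivery cost 110 + fixed 13 = 123.
All other subsets cost ≥ 114. Minimum total cost: 110.

110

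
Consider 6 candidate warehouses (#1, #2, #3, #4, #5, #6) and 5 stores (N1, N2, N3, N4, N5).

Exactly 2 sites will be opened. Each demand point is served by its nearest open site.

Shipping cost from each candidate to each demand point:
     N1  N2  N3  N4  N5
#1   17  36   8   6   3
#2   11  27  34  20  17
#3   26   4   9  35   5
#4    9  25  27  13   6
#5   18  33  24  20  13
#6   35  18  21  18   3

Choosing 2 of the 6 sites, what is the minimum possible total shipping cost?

Open {#1, #3}.
  N1→#1 17, N2→#3 4, N3→#1 8, N4→#1 6, N5→#1 3  ⇒ total 38.
Compare {#3, #4}: total 40.
Compare {#2, #3}: total 49.
No size-2 selection does better; minimum is 38.

38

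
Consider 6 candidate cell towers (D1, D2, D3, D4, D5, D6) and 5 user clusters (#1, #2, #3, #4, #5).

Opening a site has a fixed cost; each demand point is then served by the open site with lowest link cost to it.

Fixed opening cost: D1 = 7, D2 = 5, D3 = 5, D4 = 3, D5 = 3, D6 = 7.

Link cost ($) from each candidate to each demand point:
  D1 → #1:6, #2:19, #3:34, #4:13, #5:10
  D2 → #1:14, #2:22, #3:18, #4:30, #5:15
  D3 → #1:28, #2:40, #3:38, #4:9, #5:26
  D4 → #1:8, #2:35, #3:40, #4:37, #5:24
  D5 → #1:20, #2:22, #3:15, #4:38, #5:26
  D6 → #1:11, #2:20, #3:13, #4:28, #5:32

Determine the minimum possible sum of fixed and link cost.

Open {D1, D5}: assign each demand point to its cheapest open site.
  #1→D1 6, #2→D1 19, #3→D5 15, #4→D1 13, #5→D1 10
  link cost 63, fixed 10 → total 73.
Compare {D1, D3, D5}: link cost 59 + fixed 15 = 74.
Compare {D1, D6}: link cost 61 + fixed 14 = 75.
Compare {D1, D3, D6}: link cost 57 + fixed 19 = 76.
All other subsets cost ≥ 74. Minimum total cost: 73.

73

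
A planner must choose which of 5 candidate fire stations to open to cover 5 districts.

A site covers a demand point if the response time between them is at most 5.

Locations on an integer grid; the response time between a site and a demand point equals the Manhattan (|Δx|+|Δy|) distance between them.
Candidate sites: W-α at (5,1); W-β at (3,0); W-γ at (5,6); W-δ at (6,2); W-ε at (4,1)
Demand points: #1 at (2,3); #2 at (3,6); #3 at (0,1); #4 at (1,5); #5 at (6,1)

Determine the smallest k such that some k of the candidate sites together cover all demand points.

Coverage sets (demand points within 5 of each site):
  W-α: {#1, #3, #5}
  W-β: {#1, #3, #5}
  W-γ: {#2, #4}
  W-δ: {#1, #5}
  W-ε: {#1, #3, #5}
No single site covers all 5 demand points.
But {W-α, W-γ} covers everything, so the minimum is 2.

2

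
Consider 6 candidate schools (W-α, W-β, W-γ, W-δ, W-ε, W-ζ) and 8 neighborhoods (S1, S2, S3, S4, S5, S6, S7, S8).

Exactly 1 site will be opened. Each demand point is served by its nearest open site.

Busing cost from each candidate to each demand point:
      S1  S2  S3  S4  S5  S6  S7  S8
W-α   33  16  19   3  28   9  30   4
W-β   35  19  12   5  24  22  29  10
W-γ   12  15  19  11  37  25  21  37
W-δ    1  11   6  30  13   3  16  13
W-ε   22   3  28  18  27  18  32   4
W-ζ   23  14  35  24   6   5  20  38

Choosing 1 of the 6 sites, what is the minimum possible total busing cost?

93

Open {W-δ}.
  S1→W-δ 1, S2→W-δ 11, S3→W-δ 6, S4→W-δ 30, S5→W-δ 13, S6→W-δ 3, S7→W-δ 16, S8→W-δ 13  ⇒ total 93.
Compare {W-α}: total 142.
Compare {W-ε}: total 152.
No size-1 selection does better; minimum is 93.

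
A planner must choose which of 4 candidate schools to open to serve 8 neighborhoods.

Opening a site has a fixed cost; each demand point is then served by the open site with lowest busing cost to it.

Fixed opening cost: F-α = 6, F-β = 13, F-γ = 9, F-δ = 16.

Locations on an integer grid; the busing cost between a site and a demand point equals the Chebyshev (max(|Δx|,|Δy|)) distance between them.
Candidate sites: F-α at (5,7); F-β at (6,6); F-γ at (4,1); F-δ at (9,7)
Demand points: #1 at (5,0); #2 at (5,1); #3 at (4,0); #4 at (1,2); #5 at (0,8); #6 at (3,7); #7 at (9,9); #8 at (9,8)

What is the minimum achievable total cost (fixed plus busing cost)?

Open {F-α, F-γ}: assign each demand point to its cheapest open site.
  #1→F-γ 1, #2→F-γ 1, #3→F-γ 1, #4→F-γ 3, #5→F-α 5, #6→F-α 2, #7→F-α 4, #8→F-α 4
  busing cost 21, fixed 15 → total 36.
Compare {F-γ}: busing cost 34 + fixed 9 = 43.
Compare {F-β, F-γ}: busing cost 21 + fixed 22 = 43.
Compare {F-α}: busing cost 40 + fixed 6 = 46.
All other subsets cost ≥ 43. Minimum total cost: 36.

36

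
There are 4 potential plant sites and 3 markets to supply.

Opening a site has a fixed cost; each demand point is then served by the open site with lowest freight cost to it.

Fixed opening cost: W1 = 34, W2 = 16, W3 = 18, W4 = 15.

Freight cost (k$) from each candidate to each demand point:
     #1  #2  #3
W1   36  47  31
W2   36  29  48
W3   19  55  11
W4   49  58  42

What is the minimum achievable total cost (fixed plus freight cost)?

Open {W2, W3}: assign each demand point to its cheapest open site.
  #1→W3 19, #2→W2 29, #3→W3 11
  freight cost 59, fixed 34 → total 93.
Compare {W3}: freight cost 85 + fixed 18 = 103.
Compare {W2, W3, W4}: freight cost 59 + fixed 49 = 108.
Compare {W3, W4}: freight cost 85 + fixed 33 = 118.
All other subsets cost ≥ 103. Minimum total cost: 93.

93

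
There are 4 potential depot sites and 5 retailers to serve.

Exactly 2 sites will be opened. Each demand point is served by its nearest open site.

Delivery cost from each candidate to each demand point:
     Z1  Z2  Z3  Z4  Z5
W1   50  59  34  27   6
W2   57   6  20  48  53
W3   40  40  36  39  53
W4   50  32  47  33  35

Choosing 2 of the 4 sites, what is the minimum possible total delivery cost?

109

Open {W1, W2}.
  Z1→W1 50, Z2→W2 6, Z3→W2 20, Z4→W1 27, Z5→W1 6  ⇒ total 109.
Compare {W2, W4}: total 144.
Compare {W1, W3}: total 147.
No size-2 selection does better; minimum is 109.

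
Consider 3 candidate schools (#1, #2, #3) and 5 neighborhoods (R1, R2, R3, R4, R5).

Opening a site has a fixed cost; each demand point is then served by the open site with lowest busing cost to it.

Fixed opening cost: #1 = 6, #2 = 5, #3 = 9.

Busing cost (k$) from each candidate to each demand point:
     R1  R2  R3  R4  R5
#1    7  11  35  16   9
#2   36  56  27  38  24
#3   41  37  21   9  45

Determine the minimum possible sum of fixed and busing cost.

Open {#1, #3}: assign each demand point to its cheapest open site.
  R1→#1 7, R2→#1 11, R3→#3 21, R4→#3 9, R5→#1 9
  busing cost 57, fixed 15 → total 72.
Compare {#1, #2, #3}: busing cost 57 + fixed 20 = 77.
Compare {#1, #2}: busing cost 70 + fixed 11 = 81.
Compare {#1}: busing cost 78 + fixed 6 = 84.
All other subsets cost ≥ 77. Minimum total cost: 72.

72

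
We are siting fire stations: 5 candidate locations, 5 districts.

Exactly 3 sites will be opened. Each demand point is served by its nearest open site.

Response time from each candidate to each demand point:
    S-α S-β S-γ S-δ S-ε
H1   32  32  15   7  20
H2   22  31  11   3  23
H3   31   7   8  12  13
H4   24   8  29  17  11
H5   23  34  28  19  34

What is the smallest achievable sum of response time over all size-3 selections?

51

Open {H2, H3, H4}.
  S-α→H2 22, S-β→H3 7, S-γ→H3 8, S-δ→H2 3, S-ε→H4 11  ⇒ total 51.
Compare {H1, H2, H3}: total 53.
Compare {H2, H3, H5}: total 53.
No size-3 selection does better; minimum is 51.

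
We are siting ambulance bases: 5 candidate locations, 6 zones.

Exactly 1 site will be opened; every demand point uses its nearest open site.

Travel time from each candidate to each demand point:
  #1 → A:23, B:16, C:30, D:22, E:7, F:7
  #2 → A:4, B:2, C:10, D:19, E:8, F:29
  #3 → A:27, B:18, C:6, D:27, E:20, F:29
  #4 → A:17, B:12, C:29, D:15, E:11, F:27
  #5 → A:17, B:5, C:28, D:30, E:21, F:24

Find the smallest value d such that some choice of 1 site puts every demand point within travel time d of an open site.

29

Open {#2}.
  Farthest demand point is F at travel time 29 (to #2); all others are ≤ 29.
With {#3} the worst case is 29.
With {#4} the worst case is 29.
No size-1 selection achieves below 29.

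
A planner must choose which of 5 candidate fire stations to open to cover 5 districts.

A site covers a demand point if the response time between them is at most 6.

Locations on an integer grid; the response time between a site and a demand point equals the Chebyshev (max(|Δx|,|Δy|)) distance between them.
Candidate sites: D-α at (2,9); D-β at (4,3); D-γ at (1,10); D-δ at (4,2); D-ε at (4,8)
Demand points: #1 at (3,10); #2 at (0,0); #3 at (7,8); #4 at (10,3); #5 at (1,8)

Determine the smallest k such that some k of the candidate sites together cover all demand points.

2

Coverage sets (demand points within 6 of each site):
  D-α: {#1, #3, #5}
  D-β: {#2, #3, #4, #5}
  D-γ: {#1, #3, #5}
  D-δ: {#2, #3, #4, #5}
  D-ε: {#1, #3, #4, #5}
No single site covers all 5 demand points.
But {D-α, D-β} covers everything, so the minimum is 2.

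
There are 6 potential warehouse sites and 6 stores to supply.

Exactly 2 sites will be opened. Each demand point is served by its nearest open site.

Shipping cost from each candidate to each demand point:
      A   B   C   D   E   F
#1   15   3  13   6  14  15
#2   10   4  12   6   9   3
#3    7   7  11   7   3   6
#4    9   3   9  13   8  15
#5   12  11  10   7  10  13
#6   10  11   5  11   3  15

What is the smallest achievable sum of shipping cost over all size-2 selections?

Open {#2, #6}.
  A→#2 10, B→#2 4, C→#6 5, D→#2 6, E→#6 3, F→#2 3  ⇒ total 31.
Compare {#2, #3}: total 34.
Compare {#3, #4}: total 35.
No size-2 selection does better; minimum is 31.

31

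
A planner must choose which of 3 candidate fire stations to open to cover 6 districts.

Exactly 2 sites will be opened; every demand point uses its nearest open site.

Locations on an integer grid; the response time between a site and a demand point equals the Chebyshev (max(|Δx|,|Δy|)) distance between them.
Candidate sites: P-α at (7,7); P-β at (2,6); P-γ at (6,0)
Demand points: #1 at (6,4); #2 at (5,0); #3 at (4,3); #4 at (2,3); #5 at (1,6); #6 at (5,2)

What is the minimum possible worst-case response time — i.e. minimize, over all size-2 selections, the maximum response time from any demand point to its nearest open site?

Open {P-β, P-γ}.
  Farthest demand point is #1 at response time 4 (to P-β); all others are ≤ 4.
With {P-α, P-β} the worst case is 6.
With {P-α, P-γ} the worst case is 6.
No size-2 selection achieves below 4.

4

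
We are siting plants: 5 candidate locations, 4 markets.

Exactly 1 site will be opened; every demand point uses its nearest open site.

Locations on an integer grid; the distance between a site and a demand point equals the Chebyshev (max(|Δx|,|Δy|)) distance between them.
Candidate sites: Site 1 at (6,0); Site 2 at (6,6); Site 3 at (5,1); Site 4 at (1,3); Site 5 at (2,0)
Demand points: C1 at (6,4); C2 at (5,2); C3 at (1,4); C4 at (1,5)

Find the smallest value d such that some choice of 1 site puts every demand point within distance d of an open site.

Open {Site 3}.
  Farthest demand point is C3 at distance 4 (to Site 3); all others are ≤ 4.
With {Site 1} the worst case is 5.
With {Site 2} the worst case is 5.
No size-1 selection achieves below 4.

4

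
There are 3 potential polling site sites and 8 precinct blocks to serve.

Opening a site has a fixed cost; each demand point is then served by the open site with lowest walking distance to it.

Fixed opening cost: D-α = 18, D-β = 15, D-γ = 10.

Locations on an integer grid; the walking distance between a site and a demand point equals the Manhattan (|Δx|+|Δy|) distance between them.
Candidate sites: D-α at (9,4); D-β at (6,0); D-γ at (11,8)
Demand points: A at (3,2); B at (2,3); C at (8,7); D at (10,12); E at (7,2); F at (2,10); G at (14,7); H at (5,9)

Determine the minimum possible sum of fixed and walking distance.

71

Open {D-β, D-γ}: assign each demand point to its cheapest open site.
  A→D-β 5, B→D-β 7, C→D-γ 4, D→D-γ 5, E→D-β 3, F→D-γ 11, G→D-γ 4, H→D-γ 7
  walking distance 46, fixed 25 → total 71.
Compare {D-γ}: walking distance 69 + fixed 10 = 79.
Compare {D-α, D-γ}: walking distance 51 + fixed 28 = 79.
Compare {D-α}: walking distance 63 + fixed 18 = 81.
All other subsets cost ≥ 79. Minimum total cost: 71.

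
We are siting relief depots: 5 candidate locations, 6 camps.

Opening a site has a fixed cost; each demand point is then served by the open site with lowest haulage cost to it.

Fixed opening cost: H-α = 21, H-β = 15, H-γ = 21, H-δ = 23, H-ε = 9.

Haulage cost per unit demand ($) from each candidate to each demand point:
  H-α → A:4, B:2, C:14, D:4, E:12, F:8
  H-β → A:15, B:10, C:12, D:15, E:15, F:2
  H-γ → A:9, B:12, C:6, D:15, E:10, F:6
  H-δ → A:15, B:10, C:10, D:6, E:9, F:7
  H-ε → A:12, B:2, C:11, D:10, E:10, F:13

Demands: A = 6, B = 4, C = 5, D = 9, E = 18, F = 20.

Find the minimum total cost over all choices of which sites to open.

375

Open {H-α, H-β, H-γ}: assign each demand point to its cheapest open site.
  A→H-α 6×4=24, B→H-α 4×2=8, C→H-γ 5×6=30, D→H-α 9×4=36, E→H-γ 18×10=180, F→H-β 20×2=40
  haulage cost 318, fixed 57 → total 375.
Compare {H-α, H-β, H-δ}: haulage cost 320 + fixed 59 = 379.
Compare {H-α, H-β, H-γ, H-δ}: haulage cost 300 + fixed 80 = 380.
Compare {H-α, H-β, H-γ, H-ε}: haulage cost 318 + fixed 66 = 384.
All other subsets cost ≥ 379. Minimum total cost: 375.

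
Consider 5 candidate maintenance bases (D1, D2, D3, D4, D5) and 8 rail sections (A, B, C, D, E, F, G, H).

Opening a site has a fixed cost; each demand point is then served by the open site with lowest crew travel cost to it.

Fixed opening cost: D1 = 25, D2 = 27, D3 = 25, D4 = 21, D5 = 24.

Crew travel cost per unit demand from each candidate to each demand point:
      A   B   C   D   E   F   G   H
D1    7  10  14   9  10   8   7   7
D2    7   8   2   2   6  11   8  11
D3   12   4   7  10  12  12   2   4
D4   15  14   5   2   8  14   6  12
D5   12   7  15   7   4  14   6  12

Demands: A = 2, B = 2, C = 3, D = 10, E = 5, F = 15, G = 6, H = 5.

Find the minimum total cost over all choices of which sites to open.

307

Open {D1, D2, D3}: assign each demand point to its cheapest open site.
  A→D1 2×7=14, B→D3 2×4=8, C→D2 3×2=6, D→D2 10×2=20, E→D2 5×6=30, F→D1 15×8=120, G→D3 6×2=12, H→D3 5×4=20
  crew travel cost 230, fixed 77 → total 307.
Compare {D1, D3, D4}: crew travel cost 249 + fixed 71 = 320.
Compare {D1, D2, D3, D5}: crew travel cost 220 + fixed 101 = 321.
Compare {D1, D3, D4, D5}: crew travel cost 229 + fixed 95 = 324.
All other subsets cost ≥ 320. Minimum total cost: 307.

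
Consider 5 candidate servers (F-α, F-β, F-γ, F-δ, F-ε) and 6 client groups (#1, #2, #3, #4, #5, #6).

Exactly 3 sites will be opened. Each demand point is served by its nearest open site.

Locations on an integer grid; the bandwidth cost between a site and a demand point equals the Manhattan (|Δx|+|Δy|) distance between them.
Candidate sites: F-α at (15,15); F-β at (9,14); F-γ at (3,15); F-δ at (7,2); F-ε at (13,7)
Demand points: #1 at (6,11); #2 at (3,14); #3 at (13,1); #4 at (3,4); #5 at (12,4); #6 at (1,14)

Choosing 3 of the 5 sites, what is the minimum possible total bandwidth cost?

27

Open {F-γ, F-δ, F-ε}.
  #1→F-γ 7, #2→F-γ 1, #3→F-ε 6, #4→F-δ 6, #5→F-ε 4, #6→F-γ 3  ⇒ total 27.
Compare {F-β, F-γ, F-δ}: total 30.
Compare {F-α, F-γ, F-δ}: total 31.
No size-3 selection does better; minimum is 27.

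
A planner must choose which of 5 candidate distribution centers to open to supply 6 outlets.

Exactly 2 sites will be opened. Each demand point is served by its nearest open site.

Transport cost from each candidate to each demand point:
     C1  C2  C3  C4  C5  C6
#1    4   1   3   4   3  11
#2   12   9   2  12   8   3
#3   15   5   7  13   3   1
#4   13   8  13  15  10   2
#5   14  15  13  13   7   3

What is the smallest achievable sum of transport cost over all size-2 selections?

16

Open {#1, #3}.
  C1→#1 4, C2→#1 1, C3→#1 3, C4→#1 4, C5→#1 3, C6→#3 1  ⇒ total 16.
Compare {#1, #2}: total 17.
Compare {#1, #4}: total 17.
No size-2 selection does better; minimum is 16.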